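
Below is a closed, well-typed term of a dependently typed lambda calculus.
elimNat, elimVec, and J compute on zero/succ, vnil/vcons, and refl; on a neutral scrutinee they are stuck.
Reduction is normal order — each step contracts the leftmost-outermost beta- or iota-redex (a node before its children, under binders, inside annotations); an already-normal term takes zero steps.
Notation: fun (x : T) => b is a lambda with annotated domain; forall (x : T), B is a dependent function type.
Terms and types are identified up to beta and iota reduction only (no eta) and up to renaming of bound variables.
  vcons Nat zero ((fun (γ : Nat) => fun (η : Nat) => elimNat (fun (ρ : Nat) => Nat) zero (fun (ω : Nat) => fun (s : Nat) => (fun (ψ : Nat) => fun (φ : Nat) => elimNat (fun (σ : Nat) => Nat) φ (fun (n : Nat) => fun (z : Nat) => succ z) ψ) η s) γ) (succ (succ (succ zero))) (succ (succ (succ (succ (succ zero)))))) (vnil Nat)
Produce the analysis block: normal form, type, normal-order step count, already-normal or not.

resulting normal form:
  vcons Nat zero (succ (succ (succ (succ (succ (succ (succ (succ (succ (succ (succ (succ (succ (succ (succ zero))))))))))))))) (vnil Nat)
the term's type:
  Vec Nat (succ zero)
normal-order step count: 66
term was already normal: no
first redex: a beta-redex


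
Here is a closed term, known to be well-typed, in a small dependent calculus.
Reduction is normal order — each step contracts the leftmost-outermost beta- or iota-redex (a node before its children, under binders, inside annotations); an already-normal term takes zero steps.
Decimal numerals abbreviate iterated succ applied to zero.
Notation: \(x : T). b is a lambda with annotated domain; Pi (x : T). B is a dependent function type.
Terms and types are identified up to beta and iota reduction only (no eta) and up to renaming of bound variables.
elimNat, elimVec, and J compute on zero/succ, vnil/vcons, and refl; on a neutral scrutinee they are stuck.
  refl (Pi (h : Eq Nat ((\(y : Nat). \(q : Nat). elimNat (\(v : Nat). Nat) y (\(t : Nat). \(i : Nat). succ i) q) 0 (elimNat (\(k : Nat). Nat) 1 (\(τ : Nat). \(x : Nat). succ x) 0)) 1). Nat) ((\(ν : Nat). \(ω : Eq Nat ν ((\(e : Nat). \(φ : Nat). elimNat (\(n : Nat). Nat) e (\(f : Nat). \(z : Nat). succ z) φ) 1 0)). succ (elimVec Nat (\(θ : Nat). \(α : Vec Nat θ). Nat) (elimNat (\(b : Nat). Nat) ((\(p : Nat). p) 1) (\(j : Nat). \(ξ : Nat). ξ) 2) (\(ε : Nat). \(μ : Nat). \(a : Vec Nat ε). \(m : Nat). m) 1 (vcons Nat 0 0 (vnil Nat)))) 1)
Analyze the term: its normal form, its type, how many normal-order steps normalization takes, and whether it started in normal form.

resulting normal form:
  refl (Pi (h : Eq Nat 1 1). Nat) (\(y : Eq Nat 1 1). 2)
inferred type:
  Eq (Pi (h : Eq Nat 1 1). Nat) (\(y : Eq Nat 1 1). 2) (\(q : Eq Nat 1 1). 2)
normal-order step count: 25
already normal: no
first redex: a beta-redex


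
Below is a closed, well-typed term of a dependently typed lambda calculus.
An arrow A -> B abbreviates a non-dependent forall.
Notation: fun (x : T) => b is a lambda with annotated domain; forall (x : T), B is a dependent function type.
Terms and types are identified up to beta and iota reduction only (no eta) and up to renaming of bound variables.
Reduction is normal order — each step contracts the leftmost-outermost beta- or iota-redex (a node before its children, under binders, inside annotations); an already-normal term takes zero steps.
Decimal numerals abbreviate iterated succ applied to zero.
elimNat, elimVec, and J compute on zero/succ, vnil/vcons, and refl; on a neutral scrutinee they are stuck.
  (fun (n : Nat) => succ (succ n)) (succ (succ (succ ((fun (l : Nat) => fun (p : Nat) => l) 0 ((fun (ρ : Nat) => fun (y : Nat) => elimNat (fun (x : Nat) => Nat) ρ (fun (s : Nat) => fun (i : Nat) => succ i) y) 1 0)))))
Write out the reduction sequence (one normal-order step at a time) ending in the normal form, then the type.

reduction (normal order):
  (fun (n : Nat) => succ (succ n)) (succ (succ (succ ((fun (l : Nat) => fun (p : Nat) => l) 0 ((fun (ρ : Nat) => fun (y : Nat) => elimNat (fun (x : Nat) => Nat) ρ (fun (s : Nat) => fun (i : Nat) => succ i) y) 1 0)))))
  ~> succ (succ (succ (succ (succ ((fun (n : Nat) => fun (l : Nat) => n) 0 ((fun (p : Nat) => fun (ρ : Nat) => elimNat (fun (y : Nat) => Nat) p (fun (x : Nat) => fun (s : Nat) => succ s) ρ) 1 0))))))
  ~> succ (succ (succ (succ (succ ((fun (n : Nat) => 0) ((fun (l : Nat) => fun (p : Nat) => elimNat (fun (ρ : Nat) => Nat) l (fun (y : Nat) => fun (x : Nat) => succ x) p) 1 0))))))
  ~> 5
type:
  Nat


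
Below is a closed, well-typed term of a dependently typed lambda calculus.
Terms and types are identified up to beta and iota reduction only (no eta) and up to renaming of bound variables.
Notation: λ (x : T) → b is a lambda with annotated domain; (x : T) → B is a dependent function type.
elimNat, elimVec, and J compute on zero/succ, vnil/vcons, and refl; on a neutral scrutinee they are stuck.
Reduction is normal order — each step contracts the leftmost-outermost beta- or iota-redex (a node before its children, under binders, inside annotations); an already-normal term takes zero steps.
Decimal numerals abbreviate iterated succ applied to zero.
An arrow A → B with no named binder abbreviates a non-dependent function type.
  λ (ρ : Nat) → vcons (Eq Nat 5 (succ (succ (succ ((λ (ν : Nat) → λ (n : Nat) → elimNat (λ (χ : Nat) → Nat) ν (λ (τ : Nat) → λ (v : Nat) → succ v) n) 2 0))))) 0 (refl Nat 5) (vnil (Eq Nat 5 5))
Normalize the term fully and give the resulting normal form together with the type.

resulting normal form:
  λ (ρ : Nat) → vcons (Eq Nat 5 5) 0 (refl Nat 5) (vnil (Eq Nat 5 5))
the term's type:
  Nat → Vec (Eq Nat 5 5) 1
observation: 3 normal-order steps separate the term from its normal form.


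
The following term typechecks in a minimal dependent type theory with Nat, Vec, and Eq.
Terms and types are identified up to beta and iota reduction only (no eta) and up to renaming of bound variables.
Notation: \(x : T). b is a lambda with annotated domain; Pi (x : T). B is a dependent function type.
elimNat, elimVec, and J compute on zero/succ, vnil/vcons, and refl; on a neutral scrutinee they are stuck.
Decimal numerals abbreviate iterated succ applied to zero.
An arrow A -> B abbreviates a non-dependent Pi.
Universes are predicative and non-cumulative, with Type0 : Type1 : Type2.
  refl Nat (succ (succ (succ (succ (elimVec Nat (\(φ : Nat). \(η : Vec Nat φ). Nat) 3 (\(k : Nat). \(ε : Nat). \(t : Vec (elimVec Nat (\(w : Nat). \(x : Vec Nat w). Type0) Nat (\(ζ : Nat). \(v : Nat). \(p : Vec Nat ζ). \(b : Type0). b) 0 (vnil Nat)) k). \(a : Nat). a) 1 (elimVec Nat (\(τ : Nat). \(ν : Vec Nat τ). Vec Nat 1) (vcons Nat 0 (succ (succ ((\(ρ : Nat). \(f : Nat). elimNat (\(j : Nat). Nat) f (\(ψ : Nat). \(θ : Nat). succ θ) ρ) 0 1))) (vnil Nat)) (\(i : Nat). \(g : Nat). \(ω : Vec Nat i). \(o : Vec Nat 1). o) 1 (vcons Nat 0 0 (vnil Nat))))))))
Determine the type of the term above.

type:
  Eq Nat 7 7


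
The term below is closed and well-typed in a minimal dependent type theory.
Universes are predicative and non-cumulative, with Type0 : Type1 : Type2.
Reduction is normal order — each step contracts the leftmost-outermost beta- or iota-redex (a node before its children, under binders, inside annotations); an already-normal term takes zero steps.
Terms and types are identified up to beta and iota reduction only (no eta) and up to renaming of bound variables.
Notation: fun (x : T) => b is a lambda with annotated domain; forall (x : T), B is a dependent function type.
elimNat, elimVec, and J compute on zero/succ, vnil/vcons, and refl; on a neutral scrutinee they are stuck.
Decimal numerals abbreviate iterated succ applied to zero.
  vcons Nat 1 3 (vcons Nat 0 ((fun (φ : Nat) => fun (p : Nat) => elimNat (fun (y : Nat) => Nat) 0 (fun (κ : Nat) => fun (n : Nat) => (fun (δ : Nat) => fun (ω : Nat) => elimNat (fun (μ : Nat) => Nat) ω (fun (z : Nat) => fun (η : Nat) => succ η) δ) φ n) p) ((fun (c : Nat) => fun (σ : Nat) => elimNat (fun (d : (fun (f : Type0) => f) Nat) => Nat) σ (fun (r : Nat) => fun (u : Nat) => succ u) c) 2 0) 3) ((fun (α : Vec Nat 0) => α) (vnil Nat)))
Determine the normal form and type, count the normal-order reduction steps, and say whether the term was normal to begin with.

resulting normal form:
  vcons Nat 1 3 (vcons Nat 0 6 (vnil Nat))
type:
  Vec Nat 2
reduction steps (normal order): 67
term was already normal: no
first redex: a beta-redex


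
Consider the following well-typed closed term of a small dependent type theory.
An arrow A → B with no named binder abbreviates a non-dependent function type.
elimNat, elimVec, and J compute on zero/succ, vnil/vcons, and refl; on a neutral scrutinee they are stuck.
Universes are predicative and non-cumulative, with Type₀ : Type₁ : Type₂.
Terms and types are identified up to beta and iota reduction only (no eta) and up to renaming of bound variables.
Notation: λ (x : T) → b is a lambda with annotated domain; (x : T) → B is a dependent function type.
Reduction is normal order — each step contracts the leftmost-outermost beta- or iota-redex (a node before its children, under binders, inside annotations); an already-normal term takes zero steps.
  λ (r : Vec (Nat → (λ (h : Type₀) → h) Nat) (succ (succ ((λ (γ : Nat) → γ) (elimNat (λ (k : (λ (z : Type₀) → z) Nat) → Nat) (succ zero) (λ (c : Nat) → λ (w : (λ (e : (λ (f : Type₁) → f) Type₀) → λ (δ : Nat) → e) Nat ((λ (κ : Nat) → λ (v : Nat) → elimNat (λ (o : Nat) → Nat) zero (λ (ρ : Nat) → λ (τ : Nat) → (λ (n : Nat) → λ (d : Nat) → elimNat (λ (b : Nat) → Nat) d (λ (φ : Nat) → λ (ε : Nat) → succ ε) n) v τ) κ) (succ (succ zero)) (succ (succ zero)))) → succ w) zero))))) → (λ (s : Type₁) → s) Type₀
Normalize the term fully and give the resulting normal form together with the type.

normal form:
  λ (r : Vec (Nat → Nat) (succ (succ (succ zero)))) → Type₀
type:
  Vec (Nat → Nat) (succ (succ (succ zero))) → Type₁


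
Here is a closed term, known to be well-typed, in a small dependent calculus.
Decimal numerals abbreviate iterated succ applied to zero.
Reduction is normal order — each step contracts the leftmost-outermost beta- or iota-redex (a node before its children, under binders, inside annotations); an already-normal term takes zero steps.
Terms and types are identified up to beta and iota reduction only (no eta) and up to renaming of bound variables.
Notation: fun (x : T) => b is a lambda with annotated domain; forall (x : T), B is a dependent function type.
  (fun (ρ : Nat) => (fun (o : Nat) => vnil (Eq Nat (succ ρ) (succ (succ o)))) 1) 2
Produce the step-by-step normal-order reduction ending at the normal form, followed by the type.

normal-order reduction:
  (fun (ρ : Nat) => (fun (o : Nat) => vnil (Eq Nat (succ ρ) (succ (succ o)))) 1) 2
  ~> (fun (ρ : Nat) => vnil (Eq Nat 3 (succ (succ ρ)))) 1
  ~> vnil (Eq Nat 3 3)
the term's type:
  Vec (Eq Nat 3 3) 0


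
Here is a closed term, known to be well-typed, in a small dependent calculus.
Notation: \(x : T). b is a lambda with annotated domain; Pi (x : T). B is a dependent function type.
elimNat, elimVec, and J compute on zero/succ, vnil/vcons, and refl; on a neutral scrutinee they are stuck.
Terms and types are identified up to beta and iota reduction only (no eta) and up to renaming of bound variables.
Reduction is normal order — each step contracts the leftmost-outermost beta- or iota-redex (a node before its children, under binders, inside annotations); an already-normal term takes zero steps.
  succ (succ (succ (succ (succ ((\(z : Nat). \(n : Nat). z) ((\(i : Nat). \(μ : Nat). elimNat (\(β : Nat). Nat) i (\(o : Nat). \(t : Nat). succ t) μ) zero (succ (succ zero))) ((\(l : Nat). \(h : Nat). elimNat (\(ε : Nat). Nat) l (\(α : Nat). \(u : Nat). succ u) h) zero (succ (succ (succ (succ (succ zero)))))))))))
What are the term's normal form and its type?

reduced normal form:
  succ (succ (succ (succ (succ (succ (succ zero))))))
the term's type:
  Nat


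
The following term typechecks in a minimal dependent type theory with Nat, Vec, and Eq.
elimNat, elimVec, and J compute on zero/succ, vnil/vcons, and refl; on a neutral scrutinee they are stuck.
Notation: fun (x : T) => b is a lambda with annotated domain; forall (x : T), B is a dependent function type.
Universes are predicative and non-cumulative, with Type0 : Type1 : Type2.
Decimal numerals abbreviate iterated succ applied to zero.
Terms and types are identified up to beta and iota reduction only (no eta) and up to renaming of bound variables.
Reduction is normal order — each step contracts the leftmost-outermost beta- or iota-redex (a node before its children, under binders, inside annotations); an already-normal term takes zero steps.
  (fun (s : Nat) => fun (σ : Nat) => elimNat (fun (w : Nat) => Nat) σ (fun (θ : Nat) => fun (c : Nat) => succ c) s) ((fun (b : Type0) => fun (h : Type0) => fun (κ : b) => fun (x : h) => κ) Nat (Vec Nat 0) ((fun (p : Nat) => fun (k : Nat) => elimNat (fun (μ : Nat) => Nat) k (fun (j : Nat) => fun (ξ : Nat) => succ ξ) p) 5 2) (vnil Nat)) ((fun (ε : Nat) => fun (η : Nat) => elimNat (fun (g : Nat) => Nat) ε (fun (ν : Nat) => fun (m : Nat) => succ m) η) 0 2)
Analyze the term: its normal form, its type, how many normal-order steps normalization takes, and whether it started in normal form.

reduced normal form:
  9
the term's type:
  Nat
normal-order step count: 55
started in normal form: no
first contracted redex: a beta-redex


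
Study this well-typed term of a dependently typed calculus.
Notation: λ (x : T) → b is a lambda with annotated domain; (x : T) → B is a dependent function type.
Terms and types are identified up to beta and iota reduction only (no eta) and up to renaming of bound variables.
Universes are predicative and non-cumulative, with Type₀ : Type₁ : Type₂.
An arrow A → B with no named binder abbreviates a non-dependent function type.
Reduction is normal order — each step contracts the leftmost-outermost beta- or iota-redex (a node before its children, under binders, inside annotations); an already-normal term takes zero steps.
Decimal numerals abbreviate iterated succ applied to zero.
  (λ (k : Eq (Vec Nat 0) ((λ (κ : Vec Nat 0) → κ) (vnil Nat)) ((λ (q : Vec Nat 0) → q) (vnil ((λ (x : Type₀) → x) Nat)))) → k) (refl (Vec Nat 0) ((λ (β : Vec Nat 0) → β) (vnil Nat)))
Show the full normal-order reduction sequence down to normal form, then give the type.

reduction (normal order):
  (λ (k : Eq (Vec Nat 0) ((λ (κ : Vec Nat 0) → κ) (vnil Nat)) ((λ (q : Vec Nat 0) → q) (vnil ((λ (x : Type₀) → x) Nat)))) → k) (refl (Vec Nat 0) ((λ (β : Vec Nat 0) → β) (vnil Nat)))
  ~> refl (Vec Nat 0) ((λ (k : Vec Nat 0) → k) (vnil Nat))
  ~> refl (Vec Nat 0) (vnil Nat)
inferred type:
  Eq (Vec Nat 0) (vnil Nat) (vnil Nat)


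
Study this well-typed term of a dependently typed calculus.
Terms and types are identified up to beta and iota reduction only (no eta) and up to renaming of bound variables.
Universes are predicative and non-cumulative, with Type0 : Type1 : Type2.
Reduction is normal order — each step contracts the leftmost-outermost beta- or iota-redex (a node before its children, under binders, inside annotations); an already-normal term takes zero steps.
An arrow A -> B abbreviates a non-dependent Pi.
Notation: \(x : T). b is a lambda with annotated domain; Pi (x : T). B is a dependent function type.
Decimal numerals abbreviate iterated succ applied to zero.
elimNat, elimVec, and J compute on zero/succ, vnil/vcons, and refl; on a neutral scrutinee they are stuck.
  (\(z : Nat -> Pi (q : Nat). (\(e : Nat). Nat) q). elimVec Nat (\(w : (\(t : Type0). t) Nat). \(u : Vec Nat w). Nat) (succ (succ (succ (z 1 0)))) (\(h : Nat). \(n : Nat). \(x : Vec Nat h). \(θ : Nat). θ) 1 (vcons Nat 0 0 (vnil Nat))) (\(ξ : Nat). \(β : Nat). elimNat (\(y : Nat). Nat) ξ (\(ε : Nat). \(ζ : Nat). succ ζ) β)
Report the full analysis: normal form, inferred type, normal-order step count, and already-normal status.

resulting normal form:
  4
the term's type:
  Nat
reduction steps (normal order): 10
started in normal form: no
first redex: a beta-redex


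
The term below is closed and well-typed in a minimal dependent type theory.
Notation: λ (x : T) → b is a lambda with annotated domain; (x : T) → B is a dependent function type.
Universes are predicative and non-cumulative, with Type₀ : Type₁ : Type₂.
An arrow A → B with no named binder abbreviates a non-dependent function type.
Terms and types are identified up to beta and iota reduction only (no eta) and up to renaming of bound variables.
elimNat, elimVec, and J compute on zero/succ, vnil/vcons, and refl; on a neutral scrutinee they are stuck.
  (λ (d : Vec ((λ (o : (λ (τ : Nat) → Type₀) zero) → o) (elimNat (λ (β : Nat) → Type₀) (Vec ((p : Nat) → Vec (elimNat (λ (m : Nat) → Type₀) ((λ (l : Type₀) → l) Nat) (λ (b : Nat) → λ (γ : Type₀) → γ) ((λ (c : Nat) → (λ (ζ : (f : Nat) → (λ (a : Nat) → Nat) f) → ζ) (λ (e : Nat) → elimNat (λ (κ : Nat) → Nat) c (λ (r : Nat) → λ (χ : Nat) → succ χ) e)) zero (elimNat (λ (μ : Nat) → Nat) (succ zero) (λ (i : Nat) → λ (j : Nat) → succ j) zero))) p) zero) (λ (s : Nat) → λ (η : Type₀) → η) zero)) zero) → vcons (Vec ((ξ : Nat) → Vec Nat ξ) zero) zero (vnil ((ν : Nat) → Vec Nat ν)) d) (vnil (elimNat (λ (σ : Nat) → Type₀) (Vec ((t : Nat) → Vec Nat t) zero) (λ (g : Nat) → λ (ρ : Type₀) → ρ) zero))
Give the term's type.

inferred type:
  Vec (Vec ((d : Nat) → Vec Nat d) zero) (succ zero)


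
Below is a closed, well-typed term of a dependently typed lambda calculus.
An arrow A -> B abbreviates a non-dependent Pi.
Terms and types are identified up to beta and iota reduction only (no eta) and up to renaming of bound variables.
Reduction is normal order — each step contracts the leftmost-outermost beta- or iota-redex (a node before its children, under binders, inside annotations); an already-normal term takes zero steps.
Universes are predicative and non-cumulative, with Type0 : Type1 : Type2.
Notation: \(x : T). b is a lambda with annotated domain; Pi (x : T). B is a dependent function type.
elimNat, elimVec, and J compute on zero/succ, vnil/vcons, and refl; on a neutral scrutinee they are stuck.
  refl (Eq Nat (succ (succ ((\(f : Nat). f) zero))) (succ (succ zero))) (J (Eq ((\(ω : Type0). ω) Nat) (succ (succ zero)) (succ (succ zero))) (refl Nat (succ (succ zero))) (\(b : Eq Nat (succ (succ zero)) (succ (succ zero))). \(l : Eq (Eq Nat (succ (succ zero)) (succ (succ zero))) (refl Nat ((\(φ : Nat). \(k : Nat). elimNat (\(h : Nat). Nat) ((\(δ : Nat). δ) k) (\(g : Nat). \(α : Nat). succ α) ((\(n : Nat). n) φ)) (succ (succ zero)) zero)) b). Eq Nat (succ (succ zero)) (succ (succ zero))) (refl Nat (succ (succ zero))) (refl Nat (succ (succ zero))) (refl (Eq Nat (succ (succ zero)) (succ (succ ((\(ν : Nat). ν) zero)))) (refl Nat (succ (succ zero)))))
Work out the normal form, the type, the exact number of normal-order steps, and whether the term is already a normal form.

resulting normal form:
  refl (Eq Nat (succ (succ zero)) (succ (succ zero))) (refl Nat (succ (succ zero)))
the term's type:
  Eq (Eq Nat (succ (succ zero)) (succ (succ zero))) (refl Nat (succ (succ zero))) (refl Nat (succ (succ zero)))
normal-order step count: 2
already normal: no
first redex: a beta-redex


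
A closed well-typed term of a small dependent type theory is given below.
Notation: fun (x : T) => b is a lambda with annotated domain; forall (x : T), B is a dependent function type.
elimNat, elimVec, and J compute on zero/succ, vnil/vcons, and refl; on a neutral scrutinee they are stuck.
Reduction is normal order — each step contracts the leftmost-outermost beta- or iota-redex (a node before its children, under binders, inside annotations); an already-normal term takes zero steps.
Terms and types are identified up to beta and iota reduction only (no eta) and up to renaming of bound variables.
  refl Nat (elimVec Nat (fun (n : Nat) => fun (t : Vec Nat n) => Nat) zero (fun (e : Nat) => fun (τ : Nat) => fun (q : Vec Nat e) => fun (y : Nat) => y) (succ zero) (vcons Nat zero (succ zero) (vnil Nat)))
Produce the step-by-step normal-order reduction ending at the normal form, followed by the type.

normal-order reduction sequence:
  refl Nat (elimVec Nat (fun (n : Nat) => fun (t : Vec Nat n) => Nat) zero (fun (e : Nat) => fun (τ : Nat) => fun (q : Vec Nat e) => fun (y : Nat) => y) (succ zero) (vcons Nat zero (succ zero) (vnil Nat)))
  ~> refl Nat ((fun (n : Nat) => fun (t : Nat) => fun (e : Vec Nat n) => fun (τ : Nat) => τ) zero (succ zero) (vnil Nat) (elimVec Nat (fun (q : Nat) => fun (y : Vec Nat q) => Nat) zero (fun (δ : Nat) => fun (μ : Nat) => fun (φ : Vec Nat δ) => fun (m : Nat) => m) zero (vnil Nat)))
  ~> refl Nat ((fun (n : Nat) => fun (t : Vec Nat zero) => fun (e : Nat) => e) (succ zero) (vnil Nat) (elimVec Nat (fun (τ : Nat) => fun (q : Vec Nat τ) => Nat) zero (fun (y : Nat) => fun (δ : Nat) => fun (μ : Vec Nat y) => fun (φ : Nat) => φ) zero (vnil Nat)))
  ~> refl Nat ((fun (n : Vec Nat zero) => fun (t : Nat) => t) (vnil Nat) (elimVec Nat (fun (e : Nat) => fun (τ : Vec Nat e) => Nat) zero (fun (q : Nat) => fun (y : Nat) => fun (δ : Vec Nat q) => fun (μ : Nat) => μ) zero (vnil Nat)))
  ~> refl Nat ((fun (n : Nat) => n) (elimVec Nat (fun (t : Nat) => fun (e : Vec Nat t) => Nat) zero (fun (τ : Nat) => fun (q : Nat) => fun (y : Vec Nat τ) => fun (δ : Nat) => δ) zero (vnil Nat)))
  ~> refl Nat (elimVec Nat (fun (n : Nat) => fun (t : Vec Nat n) => Nat) zero (fun (e : Nat) => fun (τ : Nat) => fun (q : Vec Nat e) => fun (y : Nat) => y) zero (vnil Nat))
  ~> refl Nat zero
inferred type:
  Eq Nat zero zero


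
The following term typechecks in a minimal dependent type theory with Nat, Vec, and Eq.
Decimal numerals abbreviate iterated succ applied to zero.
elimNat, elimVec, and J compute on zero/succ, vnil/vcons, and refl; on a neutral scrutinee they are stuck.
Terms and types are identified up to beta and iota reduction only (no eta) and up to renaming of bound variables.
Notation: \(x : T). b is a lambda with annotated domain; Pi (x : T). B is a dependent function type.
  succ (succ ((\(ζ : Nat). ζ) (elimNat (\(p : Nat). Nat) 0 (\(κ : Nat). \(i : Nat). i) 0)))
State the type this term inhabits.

type:
  Nat


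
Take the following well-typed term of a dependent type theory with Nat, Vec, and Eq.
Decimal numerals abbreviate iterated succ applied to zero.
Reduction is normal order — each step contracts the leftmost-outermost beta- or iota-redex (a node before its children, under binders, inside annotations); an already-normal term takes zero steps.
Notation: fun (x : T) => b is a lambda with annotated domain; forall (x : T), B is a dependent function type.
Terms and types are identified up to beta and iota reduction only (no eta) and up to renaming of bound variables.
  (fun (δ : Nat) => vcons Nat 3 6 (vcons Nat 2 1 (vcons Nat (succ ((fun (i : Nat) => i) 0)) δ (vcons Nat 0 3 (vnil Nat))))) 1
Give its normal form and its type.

reduced normal form:
  vcons Nat 3 6 (vcons Nat 2 1 (vcons Nat 1 1 (vcons Nat 0 3 (vnil Nat))))
type:
  Vec Nat 4


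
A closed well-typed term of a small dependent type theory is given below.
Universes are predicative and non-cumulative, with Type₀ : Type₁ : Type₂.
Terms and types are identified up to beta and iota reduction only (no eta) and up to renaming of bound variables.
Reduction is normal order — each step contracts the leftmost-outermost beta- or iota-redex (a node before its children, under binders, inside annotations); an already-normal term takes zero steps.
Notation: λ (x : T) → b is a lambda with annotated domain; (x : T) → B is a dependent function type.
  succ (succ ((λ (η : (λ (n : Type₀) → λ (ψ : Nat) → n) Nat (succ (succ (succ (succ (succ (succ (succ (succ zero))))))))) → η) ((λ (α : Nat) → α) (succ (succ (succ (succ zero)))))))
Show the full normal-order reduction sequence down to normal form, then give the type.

normal-order reduction sequence:
  succ (succ ((λ (η : (λ (n : Type₀) → λ (ψ : Nat) → n) Nat (succ (succ (succ (succ (succ (succ (succ (succ zero))))))))) → η) ((λ (α : Nat) → α) (succ (succ (succ (succ zero)))))))
  ~> succ (succ ((λ (η : Nat) → η) (succ (succ (succ (succ zero))))))
  ~> succ (succ (succ (succ (succ (succ zero)))))
the term's type:
  Nat


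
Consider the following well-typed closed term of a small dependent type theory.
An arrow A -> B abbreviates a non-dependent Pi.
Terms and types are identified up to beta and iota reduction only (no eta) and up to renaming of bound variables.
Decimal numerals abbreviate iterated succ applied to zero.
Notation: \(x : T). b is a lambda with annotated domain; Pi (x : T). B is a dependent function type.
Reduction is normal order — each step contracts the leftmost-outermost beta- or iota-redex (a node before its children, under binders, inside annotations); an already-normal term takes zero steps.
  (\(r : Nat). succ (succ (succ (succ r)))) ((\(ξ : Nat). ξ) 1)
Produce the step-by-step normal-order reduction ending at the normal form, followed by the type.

reduction (normal order):
  (\(r : Nat). succ (succ (succ (succ r)))) ((\(ξ : Nat). ξ) 1)
  ~> succ (succ (succ (succ ((\(r : Nat). r) 1))))
  ~> 5
the term's type:
  Nat


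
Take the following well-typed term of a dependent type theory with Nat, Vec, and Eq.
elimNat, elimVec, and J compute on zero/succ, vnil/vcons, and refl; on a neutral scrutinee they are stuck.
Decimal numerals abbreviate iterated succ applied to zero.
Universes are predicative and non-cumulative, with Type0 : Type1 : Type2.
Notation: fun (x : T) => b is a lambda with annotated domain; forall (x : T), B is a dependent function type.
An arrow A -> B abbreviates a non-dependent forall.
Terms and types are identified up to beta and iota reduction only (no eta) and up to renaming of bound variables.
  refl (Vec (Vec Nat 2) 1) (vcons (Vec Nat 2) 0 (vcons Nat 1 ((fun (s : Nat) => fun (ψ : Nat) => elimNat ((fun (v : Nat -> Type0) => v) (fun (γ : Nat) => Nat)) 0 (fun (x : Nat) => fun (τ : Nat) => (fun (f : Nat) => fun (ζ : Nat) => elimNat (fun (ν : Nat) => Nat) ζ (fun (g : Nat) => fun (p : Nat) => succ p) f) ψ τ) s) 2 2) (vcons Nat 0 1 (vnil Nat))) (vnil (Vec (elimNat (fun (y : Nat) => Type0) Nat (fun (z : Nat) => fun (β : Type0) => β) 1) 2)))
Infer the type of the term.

inferred type:
  Eq (Vec (Vec Nat 2) 1) (vcons (Vec Nat 2) 0 (vcons Nat 1 4 (vcons Nat 0 1 (vnil Nat))) (vnil (Vec Nat 2))) (vcons (Vec Nat 2) 0 (vcons Nat 1 4 (vcons Nat 0 1 (vnil Nat))) (vnil (Vec Nat 2)))


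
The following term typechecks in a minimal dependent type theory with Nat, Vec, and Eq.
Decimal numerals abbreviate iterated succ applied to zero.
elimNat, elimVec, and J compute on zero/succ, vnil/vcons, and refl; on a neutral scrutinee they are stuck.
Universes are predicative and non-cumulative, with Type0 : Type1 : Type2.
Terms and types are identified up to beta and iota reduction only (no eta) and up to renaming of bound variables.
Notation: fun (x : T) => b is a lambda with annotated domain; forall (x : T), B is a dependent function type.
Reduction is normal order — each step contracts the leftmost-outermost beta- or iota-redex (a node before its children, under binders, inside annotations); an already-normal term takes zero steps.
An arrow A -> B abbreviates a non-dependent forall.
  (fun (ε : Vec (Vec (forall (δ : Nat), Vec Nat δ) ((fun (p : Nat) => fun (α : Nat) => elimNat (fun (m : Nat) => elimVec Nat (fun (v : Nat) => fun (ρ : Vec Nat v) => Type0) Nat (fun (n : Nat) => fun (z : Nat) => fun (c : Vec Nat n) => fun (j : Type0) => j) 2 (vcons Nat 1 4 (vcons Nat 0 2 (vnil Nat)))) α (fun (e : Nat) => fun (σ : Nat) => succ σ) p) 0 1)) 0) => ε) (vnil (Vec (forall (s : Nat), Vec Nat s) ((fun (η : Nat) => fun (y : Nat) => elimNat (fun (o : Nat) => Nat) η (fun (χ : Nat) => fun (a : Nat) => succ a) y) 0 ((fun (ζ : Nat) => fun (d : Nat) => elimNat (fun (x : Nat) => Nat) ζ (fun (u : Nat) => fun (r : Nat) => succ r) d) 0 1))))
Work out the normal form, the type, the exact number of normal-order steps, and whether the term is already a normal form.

reduced normal form:
  vnil (Vec (forall (ε : Nat), Vec Nat ε) 1)
the term's type:
  Vec (Vec (forall (ε : Nat), Vec Nat ε) 1) 0
normal-order step count: 13
already normal: no
first contracted redex: a beta-redex


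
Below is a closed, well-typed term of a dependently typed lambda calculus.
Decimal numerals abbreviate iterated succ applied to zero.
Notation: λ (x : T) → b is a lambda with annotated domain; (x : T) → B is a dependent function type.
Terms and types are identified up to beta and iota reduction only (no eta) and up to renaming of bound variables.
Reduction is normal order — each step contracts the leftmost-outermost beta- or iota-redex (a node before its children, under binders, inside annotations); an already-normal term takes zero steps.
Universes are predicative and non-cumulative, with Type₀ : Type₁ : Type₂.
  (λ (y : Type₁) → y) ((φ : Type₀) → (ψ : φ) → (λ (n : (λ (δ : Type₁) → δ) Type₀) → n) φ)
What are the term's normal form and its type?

normal form:
  (y : Type₀) → (φ : y) → y
inferred type:
  Type₁


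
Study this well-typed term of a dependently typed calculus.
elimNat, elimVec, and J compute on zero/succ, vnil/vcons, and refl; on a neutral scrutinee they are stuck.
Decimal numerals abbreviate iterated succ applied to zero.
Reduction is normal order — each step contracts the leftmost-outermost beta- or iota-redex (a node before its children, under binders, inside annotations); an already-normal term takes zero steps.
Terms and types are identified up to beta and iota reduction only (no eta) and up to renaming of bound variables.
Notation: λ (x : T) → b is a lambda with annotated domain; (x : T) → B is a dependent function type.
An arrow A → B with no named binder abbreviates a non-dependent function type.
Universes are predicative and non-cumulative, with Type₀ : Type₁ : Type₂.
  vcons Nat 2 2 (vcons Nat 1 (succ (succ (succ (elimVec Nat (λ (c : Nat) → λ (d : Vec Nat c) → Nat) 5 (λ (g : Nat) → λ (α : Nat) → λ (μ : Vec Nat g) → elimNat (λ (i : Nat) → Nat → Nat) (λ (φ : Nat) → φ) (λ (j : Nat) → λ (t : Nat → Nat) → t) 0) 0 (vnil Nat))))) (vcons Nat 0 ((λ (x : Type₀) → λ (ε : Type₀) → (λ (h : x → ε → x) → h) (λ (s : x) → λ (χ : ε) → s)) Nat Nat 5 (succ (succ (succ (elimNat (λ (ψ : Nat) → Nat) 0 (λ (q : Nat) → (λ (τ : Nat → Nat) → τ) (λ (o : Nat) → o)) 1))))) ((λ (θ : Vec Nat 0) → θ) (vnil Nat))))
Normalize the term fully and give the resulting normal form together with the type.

reduced normal form:
  vcons Nat 2 2 (vcons Nat 1 8 (vcons Nat 0 5 (vnil Nat)))
the term's type:
  Vec Nat 3
observation: contracting an elimVec iota-redex first, the term normalizes in 7 steps.


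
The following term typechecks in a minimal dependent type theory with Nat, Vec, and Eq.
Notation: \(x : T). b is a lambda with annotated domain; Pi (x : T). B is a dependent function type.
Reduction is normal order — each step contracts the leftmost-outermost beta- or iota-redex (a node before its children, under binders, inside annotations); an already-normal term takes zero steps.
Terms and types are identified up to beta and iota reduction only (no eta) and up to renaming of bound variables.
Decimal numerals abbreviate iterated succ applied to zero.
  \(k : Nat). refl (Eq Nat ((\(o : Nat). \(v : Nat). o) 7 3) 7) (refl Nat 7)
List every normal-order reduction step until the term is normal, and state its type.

reduction (normal order):
  \(k : Nat). refl (Eq Nat ((\(o : Nat). \(v : Nat). o) 7 3) 7) (refl Nat 7)
  ~> \(k : Nat). refl (Eq Nat ((\(o : Nat). 7) 3) 7) (refl Nat 7)
  ~> \(k : Nat). refl (Eq Nat 7 7) (refl Nat 7)
type:
  Pi (k : Nat). Eq (Eq Nat 7 7) (refl Nat 7) (refl Nat 7)


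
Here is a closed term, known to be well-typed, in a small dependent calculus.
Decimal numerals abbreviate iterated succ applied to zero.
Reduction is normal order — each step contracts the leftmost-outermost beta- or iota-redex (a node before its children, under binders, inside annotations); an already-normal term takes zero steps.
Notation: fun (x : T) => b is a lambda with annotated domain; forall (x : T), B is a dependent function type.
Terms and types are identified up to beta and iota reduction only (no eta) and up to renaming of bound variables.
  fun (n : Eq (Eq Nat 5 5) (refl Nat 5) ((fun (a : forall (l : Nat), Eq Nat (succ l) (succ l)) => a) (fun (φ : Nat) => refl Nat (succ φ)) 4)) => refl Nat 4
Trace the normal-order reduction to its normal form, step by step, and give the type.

normal-order reduction sequence:
  fun (n : Eq (Eq Nat 5 5) (refl Nat 5) ((fun (a : forall (l : Nat), Eq Nat (succ l) (succ l)) => a) (fun (φ : Nat) => refl Nat (succ φ)) 4)) => refl Nat 4
  ~> fun (n : Eq (Eq Nat 5 5) (refl Nat 5) ((fun (a : Nat) => refl Nat (succ a)) 4)) => refl Nat 4
  ~> fun (n : Eq (Eq Nat 5 5) (refl Nat 5) (refl Nat 5)) => refl Nat 4
the term's type:
  forall (n : Eq (Eq Nat 5 5) (refl Nat 5) (refl Nat 5)), Eq Nat 4 4


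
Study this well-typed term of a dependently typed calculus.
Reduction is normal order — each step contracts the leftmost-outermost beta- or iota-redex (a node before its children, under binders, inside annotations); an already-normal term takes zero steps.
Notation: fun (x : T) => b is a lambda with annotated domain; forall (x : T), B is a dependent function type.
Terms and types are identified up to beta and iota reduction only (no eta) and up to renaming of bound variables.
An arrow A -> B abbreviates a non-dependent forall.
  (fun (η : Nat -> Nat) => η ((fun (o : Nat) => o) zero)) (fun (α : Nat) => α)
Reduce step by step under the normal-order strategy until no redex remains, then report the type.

normal-order reduction sequence:
  (fun (η : Nat -> Nat) => η ((fun (o : Nat) => o) zero)) (fun (α : Nat) => α)
  ~> (fun (η : Nat) => η) ((fun (o : Nat) => o) zero)
  ~> (fun (η : Nat) => η) zero
  ~> zero
the term's type:
  Nat


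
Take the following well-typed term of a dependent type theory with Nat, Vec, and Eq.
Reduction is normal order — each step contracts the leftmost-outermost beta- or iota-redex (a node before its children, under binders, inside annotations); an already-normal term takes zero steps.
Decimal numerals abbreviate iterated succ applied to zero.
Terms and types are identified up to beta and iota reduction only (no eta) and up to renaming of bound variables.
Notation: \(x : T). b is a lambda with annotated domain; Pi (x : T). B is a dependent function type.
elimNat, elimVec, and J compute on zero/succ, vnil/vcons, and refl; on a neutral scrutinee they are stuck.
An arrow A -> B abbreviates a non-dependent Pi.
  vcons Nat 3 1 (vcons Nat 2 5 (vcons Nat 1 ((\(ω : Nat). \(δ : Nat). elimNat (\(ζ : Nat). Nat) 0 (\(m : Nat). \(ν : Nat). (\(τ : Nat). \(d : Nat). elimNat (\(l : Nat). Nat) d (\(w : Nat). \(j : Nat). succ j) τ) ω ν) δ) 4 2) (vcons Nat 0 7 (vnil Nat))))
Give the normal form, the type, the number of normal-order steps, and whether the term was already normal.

normal form:
  vcons Nat 3 1 (vcons Nat 2 5 (vcons Nat 1 8 (vcons Nat 0 7 (vnil Nat))))
type:
  Vec Nat 4
normal-order step count: 39
term was already normal: no
first contracted redex: a beta-redex


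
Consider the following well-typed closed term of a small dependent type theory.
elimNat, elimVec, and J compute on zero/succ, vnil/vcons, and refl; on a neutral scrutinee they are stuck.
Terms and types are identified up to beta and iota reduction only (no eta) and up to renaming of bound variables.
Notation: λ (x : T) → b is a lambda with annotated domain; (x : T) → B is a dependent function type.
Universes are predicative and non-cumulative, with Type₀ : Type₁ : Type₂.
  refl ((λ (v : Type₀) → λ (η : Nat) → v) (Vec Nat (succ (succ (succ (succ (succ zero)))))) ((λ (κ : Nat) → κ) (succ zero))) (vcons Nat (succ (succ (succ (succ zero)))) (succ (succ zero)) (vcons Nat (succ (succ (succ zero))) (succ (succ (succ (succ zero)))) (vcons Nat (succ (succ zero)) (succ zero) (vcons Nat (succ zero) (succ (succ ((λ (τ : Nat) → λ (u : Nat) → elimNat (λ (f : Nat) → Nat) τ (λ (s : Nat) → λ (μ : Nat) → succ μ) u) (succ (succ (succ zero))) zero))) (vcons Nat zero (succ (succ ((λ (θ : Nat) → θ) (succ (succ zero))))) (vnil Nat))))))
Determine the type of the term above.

type:
  Eq (Vec Nat (succ (succ (succ (succ (succ zero)))))) (vcons Nat (succ (succ (succ (succ zero)))) (succ (succ zero)) (vcons Nat (succ (succ (succ zero))) (succ (succ (succ (succ zero)))) (vcons Nat (succ (succ zero)) (succ zero) (vcons Nat (succ zero) (succ (succ (succ (succ (succ zero))))) (vcons Nat zero (succ (succ (succ (succ zero)))) (vnil Nat)))))) (vcons Nat (succ (succ (succ (succ zero)))) (succ (succ zero)) (vcons Nat (succ (succ (succ zero))) (succ (succ (succ (succ zero)))) (vcons Nat (succ (succ zero)) (succ zero) (vcons Nat (succ zero) (succ (succ (succ (succ (succ zero))))) (vcons Nat zero (succ (succ (succ (succ zero)))) (vnil Nat))))))


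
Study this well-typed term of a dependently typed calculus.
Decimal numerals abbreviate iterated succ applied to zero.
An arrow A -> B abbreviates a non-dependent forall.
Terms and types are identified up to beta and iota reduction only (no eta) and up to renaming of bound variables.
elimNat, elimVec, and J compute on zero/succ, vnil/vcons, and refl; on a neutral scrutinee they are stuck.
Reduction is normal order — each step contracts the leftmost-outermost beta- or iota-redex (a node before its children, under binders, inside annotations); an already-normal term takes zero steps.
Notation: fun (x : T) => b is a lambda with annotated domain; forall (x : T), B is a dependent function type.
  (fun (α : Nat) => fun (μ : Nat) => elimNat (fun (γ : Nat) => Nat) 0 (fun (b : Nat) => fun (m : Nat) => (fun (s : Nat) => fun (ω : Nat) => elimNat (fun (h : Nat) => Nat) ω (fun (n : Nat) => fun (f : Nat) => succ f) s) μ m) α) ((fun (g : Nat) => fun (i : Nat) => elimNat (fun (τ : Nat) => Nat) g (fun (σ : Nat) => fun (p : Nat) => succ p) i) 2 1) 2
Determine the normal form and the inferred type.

normal form:
  6
type:
  Nat


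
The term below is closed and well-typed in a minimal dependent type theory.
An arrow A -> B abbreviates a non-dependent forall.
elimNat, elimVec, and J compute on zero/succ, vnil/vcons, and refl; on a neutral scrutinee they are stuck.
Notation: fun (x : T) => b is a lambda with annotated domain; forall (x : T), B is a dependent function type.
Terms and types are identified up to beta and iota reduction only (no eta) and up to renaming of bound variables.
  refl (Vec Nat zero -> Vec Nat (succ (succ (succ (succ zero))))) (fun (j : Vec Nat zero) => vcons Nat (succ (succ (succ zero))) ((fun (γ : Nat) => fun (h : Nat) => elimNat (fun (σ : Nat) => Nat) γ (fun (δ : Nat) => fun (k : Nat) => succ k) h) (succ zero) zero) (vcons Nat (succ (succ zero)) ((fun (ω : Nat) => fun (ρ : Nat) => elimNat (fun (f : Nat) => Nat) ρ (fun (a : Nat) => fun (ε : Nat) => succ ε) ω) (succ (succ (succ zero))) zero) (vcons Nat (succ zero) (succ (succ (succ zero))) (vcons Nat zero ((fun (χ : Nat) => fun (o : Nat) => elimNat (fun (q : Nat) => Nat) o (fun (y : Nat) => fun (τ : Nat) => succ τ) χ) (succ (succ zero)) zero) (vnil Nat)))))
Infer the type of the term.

type:
  Eq (Vec Nat zero -> Vec Nat (succ (succ (succ (succ zero))))) (fun (j : Vec Nat zero) => vcons Nat (succ (succ (succ zero))) (succ zero) (vcons Nat (succ (succ zero)) (succ (succ (succ zero))) (vcons Nat (succ zero) (succ (succ (succ zero))) (vcons Nat zero (succ (succ zero)) (vnil Nat))))) (fun (γ : Vec Nat zero) => vcons Nat (succ (succ (succ zero))) (succ zero) (vcons Nat (succ (succ zero)) (succ (succ (succ zero))) (vcons Nat (succ zero) (succ (succ (succ zero))) (vcons Nat zero (succ (succ zero)) (vnil Nat)))))
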